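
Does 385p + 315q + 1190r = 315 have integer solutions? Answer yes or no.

yes

gcd(385, 315) = 35  (385 = 1*315 + 70, 315 = 4*70 + 35, 70 = 2*35).
gcd(35, 1190) = 35.
35 divides 315, so integer solutions exist.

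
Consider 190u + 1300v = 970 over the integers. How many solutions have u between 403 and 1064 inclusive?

gcd(1300, 190) = 10.
By Bézout, 190·(-41) + 1300·(6) = 10.
Particular solution: (53, -7).
General solution: u = 53 + 130t, v = -7 - 19t for integer t.
403 ≤ 53 + 130t ≤ 1064 gives t ∈ [3, 7], which is 5 values.

5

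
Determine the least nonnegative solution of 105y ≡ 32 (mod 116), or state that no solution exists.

gcd(116, 105):
  116 = 1×105 + 11
  105 = 9×11 + 6
  11 = 1×6 + 5
  6 = 1×5 + 1
  5 = 5×1
so gcd(116, 105) = 1.
1 divides 32, so solutions exist.
Back-substitute for Bézout coefficients:
  1 = 6 - 1×5
  ... = 105×(21) + 116×(-19)
So 105×(21) ≡ 1 (mod 116); multiply by 32: y ≡ 672 (mod 116).
Smallest nonnegative: y = 672 mod 116 = 92.

92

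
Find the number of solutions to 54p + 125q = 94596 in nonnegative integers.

gcd(125, 54) = 1  (125 = 2*54 + 17, 54 = 3*17 + 3, 17 = 5*3 + 2, 3 = 1*2 + 1, 2 = 2*1).
Back-substituting, 54*(44) + 125*(-19) = 1.
Scale by 94596: one solution is (4162224, -1797324). Reduce p mod 125: (99, 714).
General: p = 99 + 125t, q = 714 - 54t.
p ≥ 0 ⇒ t ≥ 0; q ≥ 0 ⇒ t ≤ 13. So t ∈ [0, 13]: 14 solutions.

14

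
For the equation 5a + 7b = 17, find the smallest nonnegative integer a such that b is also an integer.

gcd(7, 5):
  7 = 1×5 + 2
  5 = 2×2 + 1
  2 = 2×1
so gcd(7, 5) = 1.
1 divides 17, so solutions exist.
Back-substitute for Bézout coefficients:
  1 = 5 - 2×2
  ... = 5×(3) + 7×(-2)
Scale by 17/1 = 17: (a₀, b₀) = (51, -34).
General solution: a = 51 + 7t, b = -34 - 5t for integer t.
a ≥ 0: smallest is 51 mod 7 = 2 (at t = -7), with b = 1.

2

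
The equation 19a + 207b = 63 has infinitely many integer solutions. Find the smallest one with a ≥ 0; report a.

36

gcd(207, 19) = 1  (207 = 10·19 + 17, 19 = 1·17 + 2, 17 = 8·2 + 1, 2 = 2·1).
1 divides 63, so solutions exist.
Back-substituting, 19·(-98) + 207·(9) = 1.
Scale by 63/1 = 63: (a₀, b₀) = (-6174, 567).
General solution: a = -6174 + 207t, b = 567 - 19t for integer t.
a ≥ 0: smallest is -6174 mod 207 = 36 (at t = 30), with b = -3.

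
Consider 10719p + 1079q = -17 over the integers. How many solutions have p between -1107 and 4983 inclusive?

gcd(10719, 1079):
  10719 = 9·1079 + 1008
  1079 = 1·1008 + 71
  1008 = 14·71 + 14
  71 = 5·14 + 1
  14 = 14·1
so gcd(10719, 1079) = 1.
Back-substitute for Bézout coefficients:
  1 = 71 - 5·14
  ... = 10719·(-76) + 1079·(755)
Scale by -17: particular solution (1292, -12835); reduce p mod 1079: (213, -2116).
General solution: p = 213 + 1079t, q = -2116 - 10719t for integer t.
-1107 ≤ 213 + 1079t ≤ 4983 gives t ∈ [-1, 4], which is 6 values.

6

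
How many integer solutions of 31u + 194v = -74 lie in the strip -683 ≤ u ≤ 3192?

20

gcd(194, 31) = 1  (194 = 6*31 + 8, 31 = 3*8 + 7, 8 = 1*7 + 1, 7 = 7*1).
Back-substituting, 31*(-25) + 194*(4) = 1.
Scale by -74: particular solution (1850, -296); reduce u mod 194: (104, -17).
General solution: u = 104 + 194t, v = -17 - 31t for integer t.
-683 ≤ 104 + 194t ≤ 3192 gives t ∈ [-4, 15], which is 20 values.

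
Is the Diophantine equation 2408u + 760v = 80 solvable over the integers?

gcd(2408, 760) = 8.
8 divides 80, so integer solutions exist.

yes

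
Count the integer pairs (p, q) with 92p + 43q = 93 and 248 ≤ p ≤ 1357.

gcd(92, 43):
  92 = 2*43 + 6
  43 = 7*6 + 1
  6 = 6*1
so gcd(92, 43) = 1.
Back-substitute for Bézout coefficients:
  1 = 43 - 7*6
  ... = 92*(-7) + 43*(15)
Scale by 93: particular solution (-651, 1395); reduce p mod 43: (37, -77).
General solution: p = 37 + 43t, q = -77 - 92t for integer t.
248 ≤ 37 + 43t ≤ 1357 gives t ∈ [5, 30], which is 26 values.

26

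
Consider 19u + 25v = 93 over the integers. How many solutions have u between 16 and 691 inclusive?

27

gcd(25, 19) = 1  (25 = 1·19 + 6, 19 = 3·6 + 1, 6 = 6·1).
Back-substituting, 19·(4) + 25·(-3) = 1.
Scale by 93: particular solution (372, -279); reduce u mod 25: (22, -13).
General solution: u = 22 + 25t, v = -13 - 19t for integer t.
16 ≤ 22 + 25t ≤ 691 gives t ∈ [0, 26], which is 27 values.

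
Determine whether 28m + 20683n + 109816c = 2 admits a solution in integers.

gcd(20683, 28) = 1  (20683 = 738·28 + 19, 28 = 1·19 + 9, 19 = 2·9 + 1, 9 = 9·1).
gcd(1, 109816) = 1.
1 divides 2, so integer solutions exist.

yes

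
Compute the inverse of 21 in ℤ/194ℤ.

37

gcd(194, 21) = 1  (194 = 9*21 + 5, 21 = 4*5 + 1, 5 = 5*1).
Back-substituting, 21*(37) + 194*(-4) = 1.
So 21*37 ≡ 1 (mod 194), and 37 mod 194 = 37.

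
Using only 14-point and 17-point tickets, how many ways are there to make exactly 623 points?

3

Need nonnegative integers with 14j + 17k = 623.
gcd(14, 17) = 1, and 14·(-6) + 17·(5) = 1.
So (j₀, k₀) = (-3738, 3115); general j = -3738 + 17t, k = 3115 - 14t.
j ≥ 0 ⇒ t ≥ 220; k ≥ 0 ⇒ t ≤ 222. That's 3 values of t.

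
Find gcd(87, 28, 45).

gcd(87, 28):
  87 = 3×28 + 3
  28 = 9×3 + 1
  3 = 3×1
so gcd(87, 28) = 1.
gcd(1, 45) = 1.

1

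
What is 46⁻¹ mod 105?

gcd(105, 46):
  105 = 2×46 + 13
  46 = 3×13 + 7
  13 = 1×7 + 6
  7 = 1×6 + 1
  6 = 6×1
so gcd(105, 46) = 1.
Back-substitute for Bézout coefficients:
  1 = 7 - 1×6
  ... = 46×(16) + 105×(-7)
So 46×16 ≡ 1 (mod 105), and 16 mod 105 = 16.

16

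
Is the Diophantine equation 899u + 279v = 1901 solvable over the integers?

gcd(899, 279) = 31.
31 does not divide 1901 (remainder 10), so no integer solutions.

no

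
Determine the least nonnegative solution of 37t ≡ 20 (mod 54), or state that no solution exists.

2

gcd(54, 37):
  54 = 1*37 + 17
  37 = 2*17 + 3
  17 = 5*3 + 2
  3 = 1*2 + 1
  2 = 2*1
so gcd(54, 37) = 1.
1 divides 20, so solutions exist.
Back-substitute for Bézout coefficients:
  1 = 3 - 1*2
  ... = 37*(19) + 54*(-13)
So 37*(19) ≡ 1 (mod 54); multiply by 20: t ≡ 380 (mod 54).
Smallest nonnegative: t = 380 mod 54 = 2.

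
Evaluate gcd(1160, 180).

gcd(1160, 180):
  1160 = 6×180 + 80
  180 = 2×80 + 20
  80 = 4×20
so gcd(1160, 180) = 20.

20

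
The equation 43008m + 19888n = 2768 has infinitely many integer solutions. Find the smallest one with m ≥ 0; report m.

167

gcd(43008, 19888):
  43008 = 2·19888 + 3232
  19888 = 6·3232 + 496
  3232 = 6·496 + 256
  496 = 1·256 + 240
  256 = 1·240 + 16
  240 = 15·16
so gcd(43008, 19888) = 16.
16 divides 2768, so solutions exist.
Back-substitute for Bézout coefficients:
  16 = 256 - 1·240
  ... = 43008·(80) + 19888·(-173)
Scale by 2768/16 = 173: (m₀, n₀) = (13840, -29929).
General solution: m = 13840 + 1243t, n = -29929 - 2688t for integer t.
m ≥ 0: smallest is 13840 mod 1243 = 167 (at t = -11), with n = -361.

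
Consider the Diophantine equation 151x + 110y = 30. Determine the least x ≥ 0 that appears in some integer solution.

gcd(151, 110) = 1  (151 = 1*110 + 41, 110 = 2*41 + 28, 41 = 1*28 + 13, 28 = 2*13 + 2, 13 = 6*2 + 1, 2 = 2*1).
1 divides 30, so solutions exist.
Back-substituting, 151*(51) + 110*(-70) = 1.
Scale by 30/1 = 30: (x₀, y₀) = (1530, -2100).
General solution: x = 1530 + 110t, y = -2100 - 151t for integer t.
x ≥ 0: smallest is 1530 mod 110 = 100 (at t = -13), with y = -137.

100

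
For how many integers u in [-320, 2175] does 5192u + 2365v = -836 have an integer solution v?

12

gcd(5192, 2365) = 11  (5192 = 2×2365 + 462, 2365 = 5×462 + 55, 462 = 8×55 + 22, 55 = 2×22 + 11, 22 = 2×11).
Back-substituting, 5192×(-87) + 2365×(191) = 11.
Scale by -76: particular solution (6612, -14516); reduce u mod 215: (162, -356).
General solution: u = 162 + 215t, v = -356 - 472t for integer t.
-320 ≤ 162 + 215t ≤ 2175 gives t ∈ [-2, 9], which is 12 values.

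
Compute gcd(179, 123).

1

gcd(179, 123) = 1  (179 = 1·123 + 56, 123 = 2·56 + 11, 56 = 5·11 + 1, 11 = 11·1).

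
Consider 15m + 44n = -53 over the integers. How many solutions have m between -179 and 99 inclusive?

6

gcd(44, 15) = 1  (44 = 2*15 + 14, 15 = 1*14 + 1, 14 = 14*1).
Back-substituting, 15*(3) + 44*(-1) = 1.
Scale by -53: particular solution (-159, 53); reduce m mod 44: (17, -7).
General solution: m = 17 + 44t, n = -7 - 15t for integer t.
-179 ≤ 17 + 44t ≤ 99 gives t ∈ [-4, 1], which is 6 values.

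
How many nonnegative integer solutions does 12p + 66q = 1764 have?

gcd(66, 12):
  66 = 5*12 + 6
  12 = 2*6
so gcd(66, 12) = 6.
Back-substitute for Bézout coefficients:
  6 = 66 - 5*12
  ... = 12*(-5) + 66*(1)
Scale by 294: one solution is (-1470, 294). Reduce p mod 11: (4, 26).
General: p = 4 + 11t, q = 26 - 2t.
p ≥ 0 ⇒ t ≥ 0; q ≥ 0 ⇒ t ≤ 13. So t ∈ [0, 13]: 14 solutions.

14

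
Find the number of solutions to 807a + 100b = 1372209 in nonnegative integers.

17

gcd(807, 100):
  807 = 8*100 + 7
  100 = 14*7 + 2
  7 = 3*2 + 1
  2 = 2*1
so gcd(807, 100) = 1.
Back-substitute for Bézout coefficients:
  1 = 7 - 3*2
  ... = 807*(43) + 100*(-347)
Scale by 1372209: one solution is (59004987, -476156523). Reduce a mod 100: (87, 13020).
General: a = 87 + 100t, b = 13020 - 807t.
a ≥ 0 ⇒ t ≥ 0; b ≥ 0 ⇒ t ≤ 16. So t ∈ [0, 16]: 17 solutions.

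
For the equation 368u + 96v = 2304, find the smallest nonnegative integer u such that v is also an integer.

gcd(368, 96):
  368 = 3·96 + 80
  96 = 1·80 + 16
  80 = 5·16
so gcd(368, 96) = 16.
16 divides 2304, so solutions exist.
Back-substitute for Bézout coefficients:
  16 = 96 - 1·80
  ... = 368·(-1) + 96·(4)
Scale by 2304/16 = 144: (u₀, v₀) = (-144, 576).
General solution: u = -144 + 6t, v = 576 - 23t for integer t.
u ≥ 0: smallest is -144 mod 6 = 0 (at t = 24), with v = 24.

0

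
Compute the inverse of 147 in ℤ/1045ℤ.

gcd(1045, 147) = 1.
By Bézout, 147*(-327) + 1045*(46) = 1.
So 147*-327 ≡ 1 (mod 1045), and -327 mod 1045 = 718.

718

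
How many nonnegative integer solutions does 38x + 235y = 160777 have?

18

gcd(235, 38):
  235 = 6×38 + 7
  38 = 5×7 + 3
  7 = 2×3 + 1
  3 = 3×1
so gcd(235, 38) = 1.
Back-substitute for Bézout coefficients:
  1 = 7 - 2×3
  ... = 38×(-68) + 235×(11)
Scale by 160777: one solution is (-10932836, 1768547). Reduce x mod 235: (69, 673).
General: x = 69 + 235t, y = 673 - 38t.
x ≥ 0 ⇒ t ≥ 0; y ≥ 0 ⇒ t ≤ 17. So t ∈ [0, 17]: 18 solutions.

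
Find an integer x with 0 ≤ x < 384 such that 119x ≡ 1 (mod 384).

gcd(384, 119) = 1  (384 = 3×119 + 27, 119 = 4×27 + 11, 27 = 2×11 + 5, 11 = 2×5 + 1, 5 = 5×1).
Back-substituting, 119×(71) + 384×(-22) = 1.
So 119×71 ≡ 1 (mod 384), and 71 mod 384 = 71.

71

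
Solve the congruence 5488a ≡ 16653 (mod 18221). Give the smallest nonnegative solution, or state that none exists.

gcd(18221, 5488) = 7  (18221 = 3·5488 + 1757, 5488 = 3·1757 + 217, 1757 = 8·217 + 21, 217 = 10·21 + 7, 21 = 3·7).
7 divides 16653, so solutions exist.
Back-substituting, 5488·(840) + 18221·(-253) = 7.
So 5488·(840) ≡ 7 (mod 18221); multiply by 2379: a ≡ 1998360 (mod 2603).
Smallest nonnegative: a = 1998360 mod 2603 = 1859.

1859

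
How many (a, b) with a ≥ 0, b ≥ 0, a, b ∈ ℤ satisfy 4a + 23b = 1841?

gcd(23, 4) = 1.
By Bézout, 4*(6) + 23*(-1) = 1.
One solution: (6, 79).
General: a = 6 + 23t, b = 79 - 4t.
a ≥ 0 ⇒ t ≥ 0; b ≥ 0 ⇒ t ≤ 19. So t ∈ [0, 19]: 20 solutions.

20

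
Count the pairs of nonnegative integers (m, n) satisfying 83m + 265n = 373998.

gcd(265, 83) = 1  (265 = 3*83 + 16, 83 = 5*16 + 3, 16 = 5*3 + 1, 3 = 3*1).
Back-substituting, 83*(-83) + 265*(26) = 1.
Scale by 373998: one solution is (-31041834, 9723948). Reduce m mod 265: (1, 1411).
General: m = 1 + 265t, n = 1411 - 83t.
m ≥ 0 ⇒ t ≥ 0; n ≥ 0 ⇒ t ≤ 17. So t ∈ [0, 17]: 18 solutions.

18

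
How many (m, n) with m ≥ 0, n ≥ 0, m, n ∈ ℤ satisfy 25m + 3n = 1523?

20

gcd(25, 3):
  25 = 8×3 + 1
  3 = 3×1
so gcd(25, 3) = 1.
Back-substitute for Bézout coefficients:
  1 = 25 - 8×3
  ... = 25×(1) + 3×(-8)
Scale by 1523: one solution is (1523, -12184). Reduce m mod 3: (2, 491).
General: m = 2 + 3t, n = 491 - 25t.
m ≥ 0 ⇒ t ≥ 0; n ≥ 0 ⇒ t ≤ 19. So t ∈ [0, 19]: 20 solutions.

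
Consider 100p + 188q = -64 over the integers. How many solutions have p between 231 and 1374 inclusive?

25

gcd(188, 100):
  188 = 1·100 + 88
  100 = 1·88 + 12
  88 = 7·12 + 4
  12 = 3·4
so gcd(188, 100) = 4.
Back-substitute for Bézout coefficients:
  4 = 88 - 7·12
  ... = 100·(-15) + 188·(8)
Scale by -16: particular solution (240, -128); reduce p mod 47: (5, -3).
General solution: p = 5 + 47t, q = -3 - 25t for integer t.
231 ≤ 5 + 47t ≤ 1374 gives t ∈ [5, 29], which is 25 values.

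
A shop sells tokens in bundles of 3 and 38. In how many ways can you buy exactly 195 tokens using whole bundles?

2

Need nonnegative integers with 3j + 38k = 195.
gcd(3, 38) = 1, and 3·(13) + 38·(-1) = 1.
So (j₀, k₀) = (2535, -195); general j = 2535 + 38t, k = -195 - 3t.
j ≥ 0 ⇒ t ≥ -66; k ≥ 0 ⇒ t ≤ -65. That's 2 values of t.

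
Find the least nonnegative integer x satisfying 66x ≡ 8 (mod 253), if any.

no solution

gcd(253, 66) = 11.
11 does not divide 8, so the congruence has no solution.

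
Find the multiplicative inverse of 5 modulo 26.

gcd(26, 5):
  26 = 5·5 + 1
  5 = 5·1
so gcd(26, 5) = 1.
Back-substitute for Bézout coefficients:
  1 = 26 - 5·5
  ... = 5·(-5) + 26·(1)
So 5·-5 ≡ 1 (mod 26), and -5 mod 26 = 21.

21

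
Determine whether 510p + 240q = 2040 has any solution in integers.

yes

gcd(510, 240) = 30  (510 = 2×240 + 30, 240 = 8×30).
30 divides 2040, so integer solutions exist.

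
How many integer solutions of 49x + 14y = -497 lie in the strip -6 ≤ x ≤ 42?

gcd(49, 14) = 7  (49 = 3×14 + 7, 14 = 2×7).
Back-substituting, 49×(1) + 14×(-3) = 7.
Scale by -71: particular solution (-71, 213); reduce x mod 2: (1, -39).
General solution: x = 1 + 2t, y = -39 - 7t for integer t.
-6 ≤ 1 + 2t ≤ 42 gives t ∈ [-3, 20], which is 24 values.

24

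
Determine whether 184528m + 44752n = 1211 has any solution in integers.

gcd(184528, 44752) = 16  (184528 = 4×44752 + 5520, 44752 = 8×5520 + 592, 5520 = 9×592 + 192, 592 = 3×192 + 16, 192 = 12×16).
16 does not divide 1211 (remainder 11), so no integer solutions.

no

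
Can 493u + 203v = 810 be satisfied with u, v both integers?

gcd(493, 203) = 29  (493 = 2×203 + 87, 203 = 2×87 + 29, 87 = 3×29).
29 does not divide 810 (remainder 27), so no integer solutions.

no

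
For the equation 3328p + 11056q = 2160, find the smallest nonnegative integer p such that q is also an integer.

489

gcd(11056, 3328):
  11056 = 3*3328 + 1072
  3328 = 3*1072 + 112
  1072 = 9*112 + 64
  112 = 1*64 + 48
  64 = 1*48 + 16
  48 = 3*16
so gcd(11056, 3328) = 16.
16 divides 2160, so solutions exist.
Back-substitute for Bézout coefficients:
  16 = 64 - 1*48
  ... = 3328*(-196) + 11056*(59)
Scale by 2160/16 = 135: (p₀, q₀) = (-26460, 7965).
General solution: p = -26460 + 691t, q = 7965 - 208t for integer t.
p ≥ 0: smallest is -26460 mod 691 = 489 (at t = 39), with q = -147.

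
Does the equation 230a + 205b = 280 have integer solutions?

yes

gcd(230, 205) = 5.
5 divides 280, so integer solutions exist.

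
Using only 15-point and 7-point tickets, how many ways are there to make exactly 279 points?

2

Need nonnegative integers with 15j + 7k = 279.
gcd(15, 7) = 1, and 15·(1) + 7·(-2) = 1.
So (j₀, k₀) = (279, -558); general j = 279 + 7t, k = -558 - 15t.
j ≥ 0 ⇒ t ≥ -39; k ≥ 0 ⇒ t ≤ -38. That's 2 values of t.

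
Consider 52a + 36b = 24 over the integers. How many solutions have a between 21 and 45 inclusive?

3

gcd(52, 36) = 4  (52 = 1×36 + 16, 36 = 2×16 + 4, 16 = 4×4).
Back-substituting, 52×(-2) + 36×(3) = 4.
Scale by 6: particular solution (-12, 18); reduce a mod 9: (6, -8).
General solution: a = 6 + 9t, b = -8 - 13t for integer t.
21 ≤ 6 + 9t ≤ 45 gives t ∈ [2, 4], which is 3 values.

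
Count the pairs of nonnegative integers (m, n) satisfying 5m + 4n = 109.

gcd(5, 4) = 1  (5 = 1×4 + 1, 4 = 4×1).
Back-substituting, 5×(1) + 4×(-1) = 1.
Scale by 109: one solution is (109, -109). Reduce m mod 4: (1, 26).
General: m = 1 + 4t, n = 26 - 5t.
m ≥ 0 ⇒ t ≥ 0; n ≥ 0 ⇒ t ≤ 5. So t ∈ [0, 5]: 6 solutions.

6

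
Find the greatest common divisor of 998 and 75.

1

gcd(998, 75) = 1  (998 = 13·75 + 23, 75 = 3·23 + 6, 23 = 3·6 + 5, 6 = 1·5 + 1, 5 = 5·1).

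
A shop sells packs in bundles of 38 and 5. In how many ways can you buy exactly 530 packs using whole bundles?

3

Need nonnegative integers with 38j + 5k = 530.
gcd(38, 5) = 1, and 38·(2) + 5·(-15) = 1.
So (j₀, k₀) = (1060, -7950); general j = 1060 + 5t, k = -7950 - 38t.
j ≥ 0 ⇒ t ≥ -212; k ≥ 0 ⇒ t ≤ -210. That's 3 values of t.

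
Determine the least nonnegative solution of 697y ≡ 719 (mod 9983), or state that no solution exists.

44

gcd(9983, 697) = 1  (9983 = 14×697 + 225, 697 = 3×225 + 22, 225 = 10×22 + 5, 22 = 4×5 + 2, 5 = 2×2 + 1, 2 = 2×1).
1 divides 719, so solutions exist.
Back-substituting, 697×(-4082) + 9983×(285) = 1.
So 697×(-4082) ≡ 1 (mod 9983); multiply by 719: y ≡ -2934958 (mod 9983).
Smallest nonnegative: y = -2934958 mod 9983 = 44.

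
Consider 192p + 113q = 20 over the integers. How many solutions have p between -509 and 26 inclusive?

5

gcd(192, 113):
  192 = 1×113 + 79
  113 = 1×79 + 34
  79 = 2×34 + 11
  34 = 3×11 + 1
  11 = 11×1
so gcd(192, 113) = 1.
Back-substitute for Bézout coefficients:
  1 = 34 - 3×11
  ... = 192×(-10) + 113×(17)
Scale by 20: particular solution (-200, 340); reduce p mod 113: (26, -44).
General solution: p = 26 + 113t, q = -44 - 192t for integer t.
-509 ≤ 26 + 113t ≤ 26 gives t ∈ [-4, 0], which is 5 values.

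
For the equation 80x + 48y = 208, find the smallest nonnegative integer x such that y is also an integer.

2

gcd(80, 48) = 16.
16 divides 208, so solutions exist.
By Bézout, 80·(-1) + 48·(2) = 16.
Scale by 208/16 = 13: (x₀, y₀) = (-13, 26).
General solution: x = -13 + 3t, y = 26 - 5t for integer t.
x ≥ 0: smallest is -13 mod 3 = 2 (at t = 5), with y = 1.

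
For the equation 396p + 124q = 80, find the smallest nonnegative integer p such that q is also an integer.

24

gcd(396, 124):
  396 = 3·124 + 24
  124 = 5·24 + 4
  24 = 6·4
so gcd(396, 124) = 4.
4 divides 80, so solutions exist.
Back-substitute for Bézout coefficients:
  4 = 124 - 5·24
  ... = 396·(-5) + 124·(16)
Scale by 80/4 = 20: (p₀, q₀) = (-100, 320).
General solution: p = -100 + 31t, q = 320 - 99t for integer t.
p ≥ 0: smallest is -100 mod 31 = 24 (at t = 4), with q = -76.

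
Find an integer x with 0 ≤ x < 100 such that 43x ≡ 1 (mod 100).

gcd(100, 43) = 1.
By Bézout, 43·(7) + 100·(-3) = 1.
So 43·7 ≡ 1 (mod 100), and 7 mod 100 = 7.

7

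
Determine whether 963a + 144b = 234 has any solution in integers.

yes

gcd(963, 144) = 9  (963 = 6×144 + 99, 144 = 1×99 + 45, 99 = 2×45 + 9, 45 = 5×9).
9 divides 234, so integer solutions exist.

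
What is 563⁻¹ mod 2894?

gcd(2894, 563) = 1  (2894 = 5*563 + 79, 563 = 7*79 + 10, 79 = 7*10 + 9, 10 = 1*9 + 1, 9 = 9*1).
Back-substituting, 563*(293) + 2894*(-57) = 1.
So 563*293 ≡ 1 (mod 2894), and 293 mod 2894 = 293.

293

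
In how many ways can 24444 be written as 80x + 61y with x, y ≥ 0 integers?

gcd(80, 61):
  80 = 1×61 + 19
  61 = 3×19 + 4
  19 = 4×4 + 3
  4 = 1×3 + 1
  3 = 3×1
so gcd(80, 61) = 1.
Back-substitute for Bézout coefficients:
  1 = 4 - 1×3
  ... = 80×(-16) + 61×(21)
Scale by 24444: one solution is (-391104, 513324). Reduce x mod 61: (28, 364).
General: x = 28 + 61t, y = 364 - 80t.
x ≥ 0 ⇒ t ≥ 0; y ≥ 0 ⇒ t ≤ 4. So t ∈ [0, 4]: 5 solutions.

5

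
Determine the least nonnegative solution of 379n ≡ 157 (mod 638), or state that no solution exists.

gcd(638, 379) = 1  (638 = 1*379 + 259, 379 = 1*259 + 120, 259 = 2*120 + 19, 120 = 6*19 + 6, 19 = 3*6 + 1, 6 = 6*1).
1 divides 157, so solutions exist.
Back-substituting, 379*(-101) + 638*(60) = 1.
So 379*(-101) ≡ 1 (mod 638); multiply by 157: n ≡ -15857 (mod 638).
Smallest nonnegative: n = -15857 mod 638 = 93.

93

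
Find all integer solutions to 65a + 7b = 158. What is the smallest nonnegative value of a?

2

gcd(65, 7) = 1.
1 divides 158, so solutions exist.
By Bézout, 65·(-3) + 7·(28) = 1.
Scale by 158/1 = 158: (a₀, b₀) = (-474, 4424).
General solution: a = -474 + 7t, b = 4424 - 65t for integer t.
a ≥ 0: smallest is -474 mod 7 = 2 (at t = 68), with b = 4.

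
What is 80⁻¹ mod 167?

119

gcd(167, 80) = 1.
By Bézout, 80×(-48) + 167×(23) = 1.
So 80×-48 ≡ 1 (mod 167), and -48 mod 167 = 119.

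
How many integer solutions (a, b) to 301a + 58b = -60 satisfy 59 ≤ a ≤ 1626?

gcd(301, 58) = 1.
By Bézout, 301*(-21) + 58*(109) = 1.
Particular solution: (42, -219).
General solution: a = 42 + 58t, b = -219 - 301t for integer t.
59 ≤ 42 + 58t ≤ 1626 gives t ∈ [1, 27], which is 27 values.

27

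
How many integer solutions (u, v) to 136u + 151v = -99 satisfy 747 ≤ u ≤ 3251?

gcd(151, 136) = 1.
By Bézout, 136·(10) + 151·(-9) = 1.
Particular solution: (67, -61).
General solution: u = 67 + 151t, v = -61 - 136t for integer t.
747 ≤ 67 + 151t ≤ 3251 gives t ∈ [5, 21], which is 17 values.

17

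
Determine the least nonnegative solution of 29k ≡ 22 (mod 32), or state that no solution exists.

14

gcd(32, 29) = 1.
1 divides 22, so solutions exist.
By Bézout, 29·(-11) + 32·(10) = 1.
So 29·(-11) ≡ 1 (mod 32); multiply by 22: k ≡ -242 (mod 32).
Smallest nonnegative: k = -242 mod 32 = 14.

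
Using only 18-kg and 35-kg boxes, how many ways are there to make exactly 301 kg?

Need nonnegative integers with 18j + 35k = 301.
gcd(18, 35) = 1, and 18·(2) + 35·(-1) = 1.
So (j₀, k₀) = (602, -301); general j = 602 + 35t, k = -301 - 18t.
j ≥ 0 ⇒ t ≥ -17; k ≥ 0 ⇒ t ≤ -17. That's 1 value of t.

1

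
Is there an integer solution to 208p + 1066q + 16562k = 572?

yes

gcd(1066, 208) = 26  (1066 = 5*208 + 26, 208 = 8*26).
gcd(26, 16562) = 26.
26 divides 572, so integer solutions exist.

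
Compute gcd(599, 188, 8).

gcd(599, 188):
  599 = 3×188 + 35
  188 = 5×35 + 13
  35 = 2×13 + 9
  13 = 1×9 + 4
  9 = 2×4 + 1
  4 = 4×1
so gcd(599, 188) = 1.
gcd(1, 8) = 1.

1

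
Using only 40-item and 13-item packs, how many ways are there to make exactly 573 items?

Need nonnegative integers with 40j + 13k = 573.
gcd(40, 13) = 1, and 40·(1) + 13·(-3) = 1.
So (j₀, k₀) = (573, -1719); general j = 573 + 13t, k = -1719 - 40t.
j ≥ 0 ⇒ t ≥ -44; k ≥ 0 ⇒ t ≤ -43. That's 2 values of t.

2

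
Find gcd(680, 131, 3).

1

gcd(680, 131) = 1  (680 = 5·131 + 25, 131 = 5·25 + 6, 25 = 4·6 + 1, 6 = 6·1).
gcd(1, 3) = 1.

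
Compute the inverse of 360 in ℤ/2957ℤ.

1536

gcd(2957, 360) = 1.
By Bézout, 360*(-1421) + 2957*(173) = 1.
So 360*-1421 ≡ 1 (mod 2957), and -1421 mod 2957 = 1536.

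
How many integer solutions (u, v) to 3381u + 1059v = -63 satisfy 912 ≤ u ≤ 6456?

15

gcd(3381, 1059):
  3381 = 3*1059 + 204
  1059 = 5*204 + 39
  204 = 5*39 + 9
  39 = 4*9 + 3
  9 = 3*3
so gcd(3381, 1059) = 3.
Back-substitute for Bézout coefficients:
  3 = 39 - 4*9
  ... = 3381*(-109) + 1059*(348)
Scale by -21: particular solution (2289, -7308); reduce u mod 353: (171, -546).
General solution: u = 171 + 353t, v = -546 - 1127t for integer t.
912 ≤ 171 + 353t ≤ 6456 gives t ∈ [3, 17], which is 15 values.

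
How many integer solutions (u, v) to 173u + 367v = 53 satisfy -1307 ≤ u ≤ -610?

gcd(367, 173):
  367 = 2×173 + 21
  173 = 8×21 + 5
  21 = 4×5 + 1
  5 = 5×1
so gcd(367, 173) = 1.
Back-substitute for Bézout coefficients:
  1 = 21 - 4×5
  ... = 173×(-70) + 367×(33)
Scale by 53: particular solution (-3710, 1749); reduce u mod 367: (327, -154).
General solution: u = 327 + 367t, v = -154 - 173t for integer t.
-1307 ≤ 327 + 367t ≤ -610 gives t ∈ [-4, -3], which is 2 values.

2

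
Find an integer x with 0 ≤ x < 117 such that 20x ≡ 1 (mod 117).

gcd(117, 20) = 1  (117 = 5·20 + 17, 20 = 1·17 + 3, 17 = 5·3 + 2, 3 = 1·2 + 1, 2 = 2·1).
Back-substituting, 20·(41) + 117·(-7) = 1.
So 20·41 ≡ 1 (mod 117), and 41 mod 117 = 41.

41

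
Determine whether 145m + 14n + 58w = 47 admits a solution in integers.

gcd(145, 14) = 1.
gcd(1, 58) = 1.
1 divides 47, so integer solutions exist.

yes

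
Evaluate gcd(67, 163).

1

gcd(163, 67):
  163 = 2*67 + 29
  67 = 2*29 + 9
  29 = 3*9 + 2
  9 = 4*2 + 1
  2 = 2*1
so gcd(163, 67) = 1.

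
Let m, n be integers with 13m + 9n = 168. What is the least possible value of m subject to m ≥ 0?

gcd(13, 9) = 1.
1 divides 168, so solutions exist.
By Bézout, 13×(-2) + 9×(3) = 1.
Scale by 168/1 = 168: (m₀, n₀) = (-336, 504).
General solution: m = -336 + 9t, n = 504 - 13t for integer t.
m ≥ 0: smallest is -336 mod 9 = 6 (at t = 38), with n = 10.

6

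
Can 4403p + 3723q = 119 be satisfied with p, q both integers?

gcd(4403, 3723) = 17  (4403 = 1×3723 + 680, 3723 = 5×680 + 323, 680 = 2×323 + 34, 323 = 9×34 + 17, 34 = 2×17).
17 divides 119, so integer solutions exist.

yes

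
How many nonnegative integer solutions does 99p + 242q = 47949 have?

gcd(242, 99) = 11  (242 = 2·99 + 44, 99 = 2·44 + 11, 44 = 4·11).
Back-substituting, 99·(5) + 242·(-2) = 11.
Scale by 4359: one solution is (21795, -8718). Reduce p mod 22: (15, 192).
General: p = 15 + 22t, q = 192 - 9t.
p ≥ 0 ⇒ t ≥ 0; q ≥ 0 ⇒ t ≤ 21. So t ∈ [0, 21]: 22 solutions.

22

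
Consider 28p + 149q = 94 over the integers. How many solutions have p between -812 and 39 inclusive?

gcd(149, 28) = 1  (149 = 5·28 + 9, 28 = 3·9 + 1, 9 = 9·1).
Back-substituting, 28·(16) + 149·(-3) = 1.
Scale by 94: particular solution (1504, -282); reduce p mod 149: (14, -2).
General solution: p = 14 + 149t, q = -2 - 28t for integer t.
-812 ≤ 14 + 149t ≤ 39 gives t ∈ [-5, 0], which is 6 values.

6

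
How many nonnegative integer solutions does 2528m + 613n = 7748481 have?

5

gcd(2528, 613) = 1  (2528 = 4×613 + 76, 613 = 8×76 + 5, 76 = 15×5 + 1, 5 = 5×1).
Back-substituting, 2528×(121) + 613×(-499) = 1.
Scale by 7748481: one solution is (937566201, -3866492019). Reduce m mod 613: (478, 10669).
General: m = 478 + 613t, n = 10669 - 2528t.
m ≥ 0 ⇒ t ≥ 0; n ≥ 0 ⇒ t ≤ 4. So t ∈ [0, 4]: 5 solutions.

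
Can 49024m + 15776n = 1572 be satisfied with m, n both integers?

gcd(49024, 15776) = 32  (49024 = 3*15776 + 1696, 15776 = 9*1696 + 512, 1696 = 3*512 + 160, 512 = 3*160 + 32, 160 = 5*32).
32 does not divide 1572 (remainder 4), so no integer solutions.

no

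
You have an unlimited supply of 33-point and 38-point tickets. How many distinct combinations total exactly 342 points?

1

Need nonnegative integers with 33j + 38k = 342.
gcd(33, 38) = 1, and 33·(15) + 38·(-13) = 1.
So (j₀, k₀) = (5130, -4446); general j = 5130 + 38t, k = -4446 - 33t.
j ≥ 0 ⇒ t ≥ -135; k ≥ 0 ⇒ t ≤ -135. That's 1 value of t.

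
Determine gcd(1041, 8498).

gcd(8498, 1041) = 1  (8498 = 8×1041 + 170, 1041 = 6×170 + 21, 170 = 8×21 + 2, 21 = 10×2 + 1, 2 = 2×1).

1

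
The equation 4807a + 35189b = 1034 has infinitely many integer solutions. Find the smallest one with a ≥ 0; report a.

gcd(35189, 4807) = 11  (35189 = 7*4807 + 1540, 4807 = 3*1540 + 187, 1540 = 8*187 + 44, 187 = 4*44 + 11, 44 = 4*11).
11 divides 1034, so solutions exist.
Back-substituting, 4807*(754) + 35189*(-103) = 11.
Scale by 1034/11 = 94: (a₀, b₀) = (70876, -9682).
General solution: a = 70876 + 3199t, b = -9682 - 437t for integer t.
a ≥ 0: smallest is 70876 mod 3199 = 498 (at t = -22), with b = -68.

498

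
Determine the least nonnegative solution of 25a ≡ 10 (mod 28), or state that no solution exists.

gcd(28, 25):
  28 = 1×25 + 3
  25 = 8×3 + 1
  3 = 3×1
so gcd(28, 25) = 1.
1 divides 10, so solutions exist.
Back-substitute for Bézout coefficients:
  1 = 25 - 8×3
  ... = 25×(9) + 28×(-8)
So 25×(9) ≡ 1 (mod 28); multiply by 10: a ≡ 90 (mod 28).
Smallest nonnegative: a = 90 mod 28 = 6.

6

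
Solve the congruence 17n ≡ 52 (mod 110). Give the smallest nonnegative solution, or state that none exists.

16

gcd(110, 17) = 1.
1 divides 52, so solutions exist.
By Bézout, 17×(13) + 110×(-2) = 1.
So 17×(13) ≡ 1 (mod 110); multiply by 52: n ≡ 676 (mod 110).
Smallest nonnegative: n = 676 mod 110 = 16.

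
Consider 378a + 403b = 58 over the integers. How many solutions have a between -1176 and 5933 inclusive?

18

gcd(403, 378) = 1  (403 = 1×378 + 25, 378 = 15×25 + 3, 25 = 8×3 + 1, 3 = 3×1).
Back-substituting, 378×(-129) + 403×(121) = 1.
Scale by 58: particular solution (-7482, 7018); reduce a mod 403: (175, -164).
General solution: a = 175 + 403t, b = -164 - 378t for integer t.
-1176 ≤ 175 + 403t ≤ 5933 gives t ∈ [-3, 14], which is 18 values.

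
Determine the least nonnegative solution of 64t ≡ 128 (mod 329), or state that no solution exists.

2

gcd(329, 64) = 1.
1 divides 128, so solutions exist.
By Bézout, 64*(36) + 329*(-7) = 1.
So 64*(36) ≡ 1 (mod 329); multiply by 128: t ≡ 4608 (mod 329).
Smallest nonnegative: t = 4608 mod 329 = 2.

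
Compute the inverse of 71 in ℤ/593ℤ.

142

gcd(593, 71) = 1.
By Bézout, 71*(142) + 593*(-17) = 1.
So 71*142 ≡ 1 (mod 593), and 142 mod 593 = 142.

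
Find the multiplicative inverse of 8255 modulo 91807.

81820

gcd(91807, 8255):
  91807 = 11·8255 + 1002
  8255 = 8·1002 + 239
  1002 = 4·239 + 46
  239 = 5·46 + 9
  46 = 5·9 + 1
  9 = 9·1
so gcd(91807, 8255) = 1.
Back-substitute for Bézout coefficients:
  1 = 46 - 5·9
  ... = 8255·(-9987) + 91807·(898)
So 8255·-9987 ≡ 1 (mod 91807), and -9987 mod 91807 = 81820.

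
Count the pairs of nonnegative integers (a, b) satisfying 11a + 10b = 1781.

17

gcd(11, 10) = 1.
By Bézout, 11·(1) + 10·(-1) = 1.
One solution: (1, 177).
General: a = 1 + 10t, b = 177 - 11t.
a ≥ 0 ⇒ t ≥ 0; b ≥ 0 ⇒ t ≤ 16. So t ∈ [0, 16]: 17 solutions.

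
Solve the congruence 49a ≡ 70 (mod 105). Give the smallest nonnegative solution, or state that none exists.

10

gcd(105, 49):
  105 = 2*49 + 7
  49 = 7*7
so gcd(105, 49) = 7.
7 divides 70, so solutions exist.
Back-substitute for Bézout coefficients:
  7 = 105 - 2*49
  ... = 49*(-2) + 105*(1)
So 49*(-2) ≡ 7 (mod 105); multiply by 10: a ≡ -20 (mod 15).
Smallest nonnegative: a = -20 mod 15 = 10.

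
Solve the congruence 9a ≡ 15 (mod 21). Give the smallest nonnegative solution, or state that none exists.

gcd(21, 9) = 3  (21 = 2·9 + 3, 9 = 3·3).
3 divides 15, so solutions exist.
Back-substituting, 9·(-2) + 21·(1) = 3.
So 9·(-2) ≡ 3 (mod 21); multiply by 5: a ≡ -10 (mod 7).
Smallest nonnegative: a = -10 mod 7 = 4.

4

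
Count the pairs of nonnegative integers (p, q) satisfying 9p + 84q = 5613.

gcd(84, 9) = 3.
By Bézout, 9*(-9) + 84*(1) = 3.
One solution: (17, 65).
General: p = 17 + 28t, q = 65 - 3t.
p ≥ 0 ⇒ t ≥ 0; q ≥ 0 ⇒ t ≤ 21. So t ∈ [0, 21]: 22 solutions.

22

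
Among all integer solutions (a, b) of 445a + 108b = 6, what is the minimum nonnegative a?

42

gcd(445, 108) = 1  (445 = 4×108 + 13, 108 = 8×13 + 4, 13 = 3×4 + 1, 4 = 4×1).
1 divides 6, so solutions exist.
Back-substituting, 445×(25) + 108×(-103) = 1.
Scale by 6/1 = 6: (a₀, b₀) = (150, -618).
General solution: a = 150 + 108t, b = -618 - 445t for integer t.
a ≥ 0: smallest is 150 mod 108 = 42 (at t = -1), with b = -173.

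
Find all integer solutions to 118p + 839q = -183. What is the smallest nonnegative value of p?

gcd(839, 118) = 1  (839 = 7·118 + 13, 118 = 9·13 + 1, 13 = 13·1).
1 divides -183, so solutions exist.
Back-substituting, 118·(64) + 839·(-9) = 1.
Scale by -183/1 = -183: (p₀, q₀) = (-11712, 1647).
General solution: p = -11712 + 839t, q = 1647 - 118t for integer t.
p ≥ 0: smallest is -11712 mod 839 = 34 (at t = 14), with q = -5.

34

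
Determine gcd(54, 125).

gcd(125, 54):
  125 = 2×54 + 17
  54 = 3×17 + 3
  17 = 5×3 + 2
  3 = 1×2 + 1
  2 = 2×1
so gcd(125, 54) = 1.

1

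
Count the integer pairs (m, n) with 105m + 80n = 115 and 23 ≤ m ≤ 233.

gcd(105, 80):
  105 = 1×80 + 25
  80 = 3×25 + 5
  25 = 5×5
so gcd(105, 80) = 5.
Back-substitute for Bézout coefficients:
  5 = 80 - 3×25
  ... = 105×(-3) + 80×(4)
Scale by 23: particular solution (-69, 92); reduce m mod 16: (11, -13).
General solution: m = 11 + 16t, n = -13 - 21t for integer t.
23 ≤ 11 + 16t ≤ 233 gives t ∈ [1, 13], which is 13 values.

13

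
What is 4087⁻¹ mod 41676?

5119

gcd(41676, 4087) = 1  (41676 = 10*4087 + 806, 4087 = 5*806 + 57, 806 = 14*57 + 8, 57 = 7*8 + 1, 8 = 8*1).
Back-substituting, 4087*(5119) + 41676*(-502) = 1.
So 4087*5119 ≡ 1 (mod 41676), and 5119 mod 41676 = 5119.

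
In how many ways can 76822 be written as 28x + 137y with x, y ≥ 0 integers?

20

gcd(137, 28) = 1.
By Bézout, 28×(-44) + 137×(9) = 1.
One solution: (33, 554).
General: x = 33 + 137t, y = 554 - 28t.
x ≥ 0 ⇒ t ≥ 0; y ≥ 0 ⇒ t ≤ 19. So t ∈ [0, 19]: 20 solutions.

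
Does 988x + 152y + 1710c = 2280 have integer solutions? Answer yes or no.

gcd(988, 152) = 76  (988 = 6*152 + 76, 152 = 2*76).
gcd(76, 1710) = 38.
38 divides 2280, so integer solutions exist.

yes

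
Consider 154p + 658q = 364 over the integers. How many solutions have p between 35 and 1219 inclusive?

25

gcd(658, 154):
  658 = 4·154 + 42
  154 = 3·42 + 28
  42 = 1·28 + 14
  28 = 2·14
so gcd(658, 154) = 14.
Back-substitute for Bézout coefficients:
  14 = 42 - 1·28
  ... = 154·(-17) + 658·(4)
Scale by 26: particular solution (-442, 104); reduce p mod 47: (28, -6).
General solution: p = 28 + 47t, q = -6 - 11t for integer t.
35 ≤ 28 + 47t ≤ 1219 gives t ∈ [1, 25], which is 25 values.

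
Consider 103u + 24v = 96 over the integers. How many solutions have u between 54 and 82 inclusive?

gcd(103, 24) = 1  (103 = 4*24 + 7, 24 = 3*7 + 3, 7 = 2*3 + 1, 3 = 3*1).
Back-substituting, 103*(7) + 24*(-30) = 1.
Scale by 96: particular solution (672, -2880); reduce u mod 24: (0, 4).
General solution: u = 0 + 24t, v = 4 - 103t for integer t.
54 ≤ 0 + 24t ≤ 82 gives t ∈ [3, 3], which is 1 value.

1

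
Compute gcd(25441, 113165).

gcd(113165, 25441):
  113165 = 4*25441 + 11401
  25441 = 2*11401 + 2639
  11401 = 4*2639 + 845
  2639 = 3*845 + 104
  845 = 8*104 + 13
  104 = 8*13
so gcd(113165, 25441) = 13.

13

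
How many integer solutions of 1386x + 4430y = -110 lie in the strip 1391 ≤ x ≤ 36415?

15

gcd(4430, 1386) = 2.
By Bézout, 1386*(342) + 4430*(-107) = 2.
Particular solution: (1125, -352).
General solution: x = 1125 + 2215t, y = -352 - 693t for integer t.
1391 ≤ 1125 + 2215t ≤ 36415 gives t ∈ [1, 15], which is 15 values.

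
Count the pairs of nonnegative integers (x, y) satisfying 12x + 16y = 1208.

gcd(16, 12) = 4  (16 = 1*12 + 4, 12 = 3*4).
Back-substituting, 12*(-1) + 16*(1) = 4.
Scale by 302: one solution is (-302, 302). Reduce x mod 4: (2, 74).
General: x = 2 + 4t, y = 74 - 3t.
x ≥ 0 ⇒ t ≥ 0; y ≥ 0 ⇒ t ≤ 24. So t ∈ [0, 24]: 25 solutions.

25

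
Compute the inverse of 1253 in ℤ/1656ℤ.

941

gcd(1656, 1253) = 1.
By Bézout, 1253·(-715) + 1656·(541) = 1.
So 1253·-715 ≡ 1 (mod 1656), and -715 mod 1656 = 941.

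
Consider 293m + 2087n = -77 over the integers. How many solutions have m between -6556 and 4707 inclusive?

gcd(2087, 293):
  2087 = 7×293 + 36
  293 = 8×36 + 5
  36 = 7×5 + 1
  5 = 5×1
so gcd(2087, 293) = 1.
Back-substitute for Bézout coefficients:
  1 = 36 - 7×5
  ... = 293×(-406) + 2087×(57)
Scale by -77: particular solution (31262, -4389); reduce m mod 2087: (2044, -287).
General solution: m = 2044 + 2087t, n = -287 - 293t for integer t.
-6556 ≤ 2044 + 2087t ≤ 4707 gives t ∈ [-4, 1], which is 6 values.

6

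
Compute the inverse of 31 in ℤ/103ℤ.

gcd(103, 31):
  103 = 3×31 + 10
  31 = 3×10 + 1
  10 = 10×1
so gcd(103, 31) = 1.
Back-substitute for Bézout coefficients:
  1 = 31 - 3×10
  ... = 31×(10) + 103×(-3)
So 31×10 ≡ 1 (mod 103), and 10 mod 103 = 10.

10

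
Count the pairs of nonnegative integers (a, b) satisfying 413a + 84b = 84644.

17

gcd(413, 84) = 7  (413 = 4×84 + 77, 84 = 1×77 + 7, 77 = 11×7).
Back-substituting, 413×(-1) + 84×(5) = 7.
Scale by 12092: one solution is (-12092, 60460). Reduce a mod 12: (4, 988).
General: a = 4 + 12t, b = 988 - 59t.
a ≥ 0 ⇒ t ≥ 0; b ≥ 0 ⇒ t ≤ 16. So t ∈ [0, 16]: 17 solutions.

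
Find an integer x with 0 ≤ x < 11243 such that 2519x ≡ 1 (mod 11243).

gcd(11243, 2519):
  11243 = 4·2519 + 1167
  2519 = 2·1167 + 185
  1167 = 6·185 + 57
  185 = 3·57 + 14
  57 = 4·14 + 1
  14 = 14·1
so gcd(11243, 2519) = 1.
Back-substitute for Bézout coefficients:
  1 = 57 - 4·14
  ... = 2519·(-790) + 11243·(177)
So 2519·-790 ≡ 1 (mod 11243), and -790 mod 11243 = 10453.

10453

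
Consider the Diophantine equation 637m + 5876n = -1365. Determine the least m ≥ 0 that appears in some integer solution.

127

gcd(5876, 637):
  5876 = 9*637 + 143
  637 = 4*143 + 65
  143 = 2*65 + 13
  65 = 5*13
so gcd(5876, 637) = 13.
13 divides -1365, so solutions exist.
Back-substitute for Bézout coefficients:
  13 = 143 - 2*65
  ... = 637*(-83) + 5876*(9)
Scale by -1365/13 = -105: (m₀, n₀) = (8715, -945).
General solution: m = 8715 + 452t, n = -945 - 49t for integer t.
m ≥ 0: smallest is 8715 mod 452 = 127 (at t = -19), with n = -14.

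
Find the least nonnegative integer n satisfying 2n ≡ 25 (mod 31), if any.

28

gcd(31, 2) = 1.
1 divides 25, so solutions exist.
By Bézout, 2×(-15) + 31×(1) = 1.
So 2×(-15) ≡ 1 (mod 31); multiply by 25: n ≡ -375 (mod 31).
Smallest nonnegative: n = -375 mod 31 = 28.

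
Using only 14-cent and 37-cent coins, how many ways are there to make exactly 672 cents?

Need nonnegative integers with 14j + 37k = 672.
gcd(14, 37) = 1, and 14·(8) + 37·(-3) = 1.
So (j₀, k₀) = (5376, -2016); general j = 5376 + 37t, k = -2016 - 14t.
j ≥ 0 ⇒ t ≥ -145; k ≥ 0 ⇒ t ≤ -144. That's 2 values of t.

2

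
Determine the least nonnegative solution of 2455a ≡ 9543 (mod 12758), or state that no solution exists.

12263

gcd(12758, 2455) = 1.
1 divides 9543, so solutions exist.
By Bézout, 2455×(4147) + 12758×(-798) = 1.
So 2455×(4147) ≡ 1 (mod 12758); multiply by 9543: a ≡ 39574821 (mod 12758).
Smallest nonnegative: a = 39574821 mod 12758 = 12263.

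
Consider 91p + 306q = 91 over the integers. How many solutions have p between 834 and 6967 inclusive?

20

gcd(306, 91) = 1.
By Bézout, 91·(37) + 306·(-11) = 1.
Particular solution: (1, 0).
General solution: p = 1 + 306t, q = 0 - 91t for integer t.
834 ≤ 1 + 306t ≤ 6967 gives t ∈ [3, 22], which is 20 values.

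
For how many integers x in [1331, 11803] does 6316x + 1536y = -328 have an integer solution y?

gcd(6316, 1536):
  6316 = 4*1536 + 172
  1536 = 8*172 + 160
  172 = 1*160 + 12
  160 = 13*12 + 4
  12 = 3*4
so gcd(6316, 1536) = 4.
Back-substitute for Bézout coefficients:
  4 = 160 - 13*12
  ... = 6316*(-125) + 1536*(514)
Scale by -82: particular solution (10250, -42148); reduce x mod 384: (266, -1094).
General solution: x = 266 + 384t, y = -1094 - 1579t for integer t.
1331 ≤ 266 + 384t ≤ 11803 gives t ∈ [3, 30], which is 28 values.

28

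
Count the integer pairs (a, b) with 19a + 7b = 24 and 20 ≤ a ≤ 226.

30

gcd(19, 7) = 1.
By Bézout, 19*(3) + 7*(-8) = 1.
Particular solution: (2, -2).
General solution: a = 2 + 7t, b = -2 - 19t for integer t.
20 ≤ 2 + 7t ≤ 226 gives t ∈ [3, 32], which is 30 values.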